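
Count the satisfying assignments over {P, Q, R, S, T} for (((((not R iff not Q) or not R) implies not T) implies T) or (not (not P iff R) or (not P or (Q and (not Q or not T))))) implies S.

17

Initial set: {T ((((((not R iff not Q) or not R) implies not T) implies T) or (not (not P iff R) or (not P or (Q and (not Q or not T))))) implies S)}.
T ((((((not R iff not Q) or not R) implies not T) implies T) or (not (not P iff R) or (not P or (Q and (not Q or not T))))) implies S): β-rule — branch into F (((((not R iff not Q) or not R) implies not T) implies T) or (not (not P iff R) or (not P or (Q and (not Q or not T)))))  //  T S.
  branch 1 (add F (((((not R iff not Q) or not R) implies not T) implies T) or (not (not P iff R) or (not P or (Q and (not Q or not T)))))):
    F (((((not R iff not Q) or not R) implies not T) implies T) or (not (not P iff R) or (not P or (Q and (not Q or not T))))): α-rule — add F ((((not R iff not Q) or not R) implies not T) implies T), F (not (not P iff R) or (not P or (Q and (not Q or not T)))).
    F ((((not R iff not Q) or not R) implies not T) implies T): α-rule — add T (((not R iff not Q) or not R) implies not T), F T.
    F (not (not P iff R) or (not P or (Q and (not Q or not T)))): α-rule — add F not (not P iff R), F (not P or (Q and (not Q or not T))).
    F (not P or (Q and (not Q or not T))): α-rule — add F not P, F (Q and (not Q or not T)).
    T (((not R iff not Q) or not R) implies not T): β-rule — branch into F ((not R iff not Q) or not R)  //  T not T.
      branch 1.1 (add F ((not R iff not Q) or not R)):
        F ((not R iff not Q) or not R): α-rule — add F (not R iff not Q), F not R.
        F not (not P iff R): β-rule — branch into T not P, T R  //  F not P, F R.
          branch 1.1.1 (add T not P, T R):
            × closes — contains both P and not P.
          branch 1.1.2 (add F not P, F R):
            × closes — contains both R and not R.
      branch 1.2 (add T not T):
        F not (not P iff R): β-rule — branch into T not P, T R  //  F not P, F R.
          branch 1.2.1 (add T not P, T R):
            × closes — contains both P and not P.
          branch 1.2.2 (add F not P, F R):
            F (Q and (not Q or not T)): β-rule — branch into F Q  //  F (not Q or not T).
              branch 1.2.2.1 (add F Q):
                ○ open, literals {P=1, Q=0, R=0, T=0}.
              branch 1.2.2.2 (add F (not Q or not T)):
                F (not Q or not T): α-rule — add F not Q, F not T.
                × closes — contains both T and not T.
  branch 2 (add T S):
    ○ open, literals {S=1}.
4 branches closed, 2 open.
Each open branch fixes some atoms; the unmentioned ones are free. Counting distinct full assignments: branch {P=1, Q=0, R=0, T=0} (S) contributes 2 new; branch {S=1} (P, Q, R, T) contributes 15 new. Total: 17.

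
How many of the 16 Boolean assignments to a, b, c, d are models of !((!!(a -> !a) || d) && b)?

Initial set: {T !((!!(a -> !a) || d) && b)}.
T !((!!(a -> !a) || d) && b): β-rule — branch into F (!!(a -> !a) || d)  //  F b.
  branch 1 (add F (!!(a -> !a) || d)):
    F (!!(a -> !a) || d): α-rule — add F !!(a -> !a), F d.
    F !!(a -> !a): drop double negation, giving F (a -> !a).
    F (a -> !a): α-rule — add T a, F !a.
    ○ open, literals {a=true, d=false}.
  branch 2 (add F b):
    ○ open, literals {b=false}.
0 branches closed, 2 open.
Each open branch fixes some atoms; the unmentioned ones are free. Counting distinct full assignments: branch {a=true, d=false} (b, c) contributes 4 new; branch {b=false} (a, c, d) contributes 6 new. Total: 10.

10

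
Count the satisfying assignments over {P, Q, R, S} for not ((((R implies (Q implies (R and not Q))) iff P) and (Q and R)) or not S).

7

Initial set: {T not ((((R implies (Q implies (R and not Q))) iff P) and (Q and R)) or not S)}.
T not ((((R implies (Q implies (R and not Q))) iff P) and (Q and R)) or not S): α-rule — add F (((R implies (Q implies (R and not Q))) iff P) and (Q and R)), F not S.
F (((R implies (Q implies (R and not Q))) iff P) and (Q and R)): β-rule — branch into F ((R implies (Q implies (R and not Q))) iff P)  //  F (Q and R).
  branch 1 (add F ((R implies (Q implies (R and not Q))) iff P)):
    F ((R implies (Q implies (R and not Q))) iff P): β-rule — branch into T (R implies (Q implies (R and not Q))), F P  //  F (R implies (Q implies (R and not Q))), T P.
      branch 1.1 (add T (R implies (Q implies (R and not Q))), F P):
        T (R implies (Q implies (R and not Q))): β-rule — branch into F R  //  T (Q implies (R and not Q)).
          branch 1.1.1 (add F R):
            ○ open, literals {P=0, R=0, S=1}.
          branch 1.1.2 (add T (Q implies (R and not Q))):
            T (Q implies (R and not Q)): β-rule — branch into F Q  //  T (R and not Q).
              branch 1.1.2.1 (add F Q):
                ○ open, literals {P=0, Q=0, S=1}.
              branch 1.1.2.2 (add T (R and not Q)):
                T (R and not Q): α-rule — add T R, T not Q.
                ○ open, literals {P=0, Q=0, R=1, S=1}.
      branch 1.2 (add F (R implies (Q implies (R and not Q))), T P):
        F (R implies (Q implies (R and not Q))): α-rule — add T R, F (Q implies (R and not Q)).
        F (Q implies (R and not Q)): α-rule — add T Q, F (R and not Q).
        F (R and not Q): β-rule — branch into F R  //  F not Q.
          branch 1.2.1 (add F R):
            × closes — contains both R and not R.
          branch 1.2.2 (add F not Q):
            ○ open, literals {P=1, Q=1, R=1, S=1}.
  branch 2 (add F (Q and R)):
    F (Q and R): β-rule — branch into F Q  //  F R.
      branch 2.1 (add F Q):
        ○ open, literals {Q=0, S=1}.
      branch 2.2 (add F R):
        ○ open, literals {R=0, S=1}.
1 branch closed, 6 open.
Each open branch fixes some atoms; the unmentioned ones are free. Counting distinct full assignments: branch {P=0, R=0, S=1} (Q) contributes 2 new; branch {P=0, Q=0, S=1} (R) contributes 1 new; branch {P=0, Q=0, R=1, S=1} (none free) contributes 0 new; branch {P=1, Q=1, R=1, S=1} (none free) contributes 1 new; branch {Q=0, S=1} (P, R) contributes 2 new; branch {R=0, S=1} (P, Q) contributes 1 new. Total: 7.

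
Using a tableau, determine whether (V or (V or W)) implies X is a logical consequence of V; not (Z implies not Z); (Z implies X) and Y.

Yes

Initial set: {V; not (Z implies not Z); ((Z implies X) and Y); not ((V or (V or W)) implies X)}.
not (Z implies not Z): α-rule — add Z, not not Z.
((Z implies X) and Y): α-rule — add (Z implies X), Y.
not ((V or (V or W)) implies X): α-rule — add (V or (V or W)), not X.
(Z implies X): β-rule — branch into not Z  //  X.
  branch 1 (add not Z):
    × closes — contains both Z and not Z.
  branch 2 (add X):
    × closes — contains both X and not X.
All 2 branches close.
Every branch closed, so the premises entail the conclusion.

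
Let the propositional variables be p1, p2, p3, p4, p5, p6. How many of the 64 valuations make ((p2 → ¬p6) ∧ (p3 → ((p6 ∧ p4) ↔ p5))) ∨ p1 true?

50

Initial set: {(((p2 → ¬p6) ∧ (p3 → ((p6 ∧ p4) ↔ p5))) ∨ p1)}.
(((p2 → ¬p6) ∧ (p3 → ((p6 ∧ p4) ↔ p5))) ∨ p1): β-rule — branch into ((p2 → ¬p6) ∧ (p3 → ((p6 ∧ p4) ↔ p5)))  //  p1.
  branch 1 (add ((p2 → ¬p6) ∧ (p3 → ((p6 ∧ p4) ↔ p5)))):
    ((p2 → ¬p6) ∧ (p3 → ((p6 ∧ p4) ↔ p5))): α-rule — add (p2 → ¬p6), (p3 → ((p6 ∧ p4) ↔ p5)).
    (p2 → ¬p6): β-rule — branch into ¬p2  //  ¬p6.
      branch 1.1 (add ¬p2):
        (p3 → ((p6 ∧ p4) ↔ p5)): β-rule — branch into ¬p3  //  ((p6 ∧ p4) ↔ p5).
          branch 1.1.1 (add ¬p3):
            ○ open, literals {p2=0, p3=0}.
          branch 1.1.2 (add ((p6 ∧ p4) ↔ p5)):
            ((p6 ∧ p4) ↔ p5): β-rule — branch into (p6 ∧ p4), p5  //  ¬(p6 ∧ p4), ¬p5.
              branch 1.1.2.1 (add (p6 ∧ p4), p5):
                (p6 ∧ p4): α-rule — add p6, p4.
                ○ open, literals {p2=0, p4=1, p5=1, p6=1}.
              branch 1.1.2.2 (add ¬(p6 ∧ p4), ¬p5):
                ¬(p6 ∧ p4): β-rule — branch into ¬p6  //  ¬p4.
                  branch 1.1.2.2.1 (add ¬p6):
                    ○ open, literals {p2=0, p5=0, p6=0}.
                  branch 1.1.2.2.2 (add ¬p4):
                    ○ open, literals {p2=0, p4=0, p5=0}.
      branch 1.2 (add ¬p6):
        (p3 → ((p6 ∧ p4) ↔ p5)): β-rule — branch into ¬p3  //  ((p6 ∧ p4) ↔ p5).
          branch 1.2.1 (add ¬p3):
            ○ open, literals {p3=0, p6=0}.
          branch 1.2.2 (add ((p6 ∧ p4) ↔ p5)):
            ((p6 ∧ p4) ↔ p5): β-rule — branch into (p6 ∧ p4), p5  //  ¬(p6 ∧ p4), ¬p5.
              branch 1.2.2.1 (add (p6 ∧ p4), p5):
                (p6 ∧ p4): α-rule — add p6, p4.
                × closes — contains both p6 and ¬p6.
              branch 1.2.2.2 (add ¬(p6 ∧ p4), ¬p5):
                ¬(p6 ∧ p4): β-rule — branch into ¬p6  //  ¬p4.
                  branch 1.2.2.2.1 (add ¬p6):
                    ○ open, literals {p5=0, p6=0}.
                  branch 1.2.2.2.2 (add ¬p4):
                    ○ open, literals {p4=0, p5=0, p6=0}.
  branch 2 (add p1):
    ○ open, literals {p1=1}.
1 branch closed, 8 open.
Each open branch fixes some atoms; the unmentioned ones are free. Counting distinct full assignments: branch {p2=0, p3=0} (p1, p4, p5, p6) contributes 16 new; branch {p2=0, p4=1, p5=1, p6=1} (p1, p3) contributes 2 new; branch {p2=0, p5=0, p6=0} (p1, p3, p4) contributes 4 new; branch {p2=0, p4=0, p5=0} (p1, p3, p6) contributes 2 new; branch {p3=0, p6=0} (p1, p2, p4, p5) contributes 8 new; branch {p5=0, p6=0} (p1, p2, p3, p4) contributes 4 new; branch {p4=0, p5=0, p6=0} (p1, p2, p3) contributes 0 new; branch {p1=1} (p2, p3, p4, p5, p6) contributes 14 new. Total: 50.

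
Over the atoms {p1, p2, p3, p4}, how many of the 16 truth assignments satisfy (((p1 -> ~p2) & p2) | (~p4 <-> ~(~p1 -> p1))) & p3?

Initial set: {T ((((p1 -> ~p2) & p2) | (~p4 <-> ~(~p1 -> p1))) & p3)}.
T ((((p1 -> ~p2) & p2) | (~p4 <-> ~(~p1 -> p1))) & p3): α-rule — add T (((p1 -> ~p2) & p2) | (~p4 <-> ~(~p1 -> p1))), T p3.
T (((p1 -> ~p2) & p2) | (~p4 <-> ~(~p1 -> p1))): β-rule — branch into T ((p1 -> ~p2) & p2)  //  T (~p4 <-> ~(~p1 -> p1)).
  branch 1 (add T ((p1 -> ~p2) & p2)):
    T ((p1 -> ~p2) & p2): α-rule — add T (p1 -> ~p2), T p2.
    T (p1 -> ~p2): β-rule — branch into F p1  //  T ~p2.
      branch 1.1 (add F p1):
        ○ open, literals {p1=0, p2=1, p3=1}.
      branch 1.2 (add T ~p2):
        × closes — contains both p2 and ~p2.
  branch 2 (add T (~p4 <-> ~(~p1 -> p1))):
    T (~p4 <-> ~(~p1 -> p1)): β-rule — branch into T ~p4, T ~(~p1 -> p1)  //  F ~p4, F ~(~p1 -> p1).
      branch 2.1 (add T ~p4, T ~(~p1 -> p1)):
        T ~(~p1 -> p1): α-rule — add T ~p1, F p1.
        ○ open, literals {p1=0, p3=1, p4=0}.
      branch 2.2 (add F ~p4, F ~(~p1 -> p1)):
        F ~(~p1 -> p1): β-rule — branch into F ~p1  //  T p1.
          branch 2.2.1 (add F ~p1):
            ○ open, literals {p1=1, p3=1, p4=1}.
          branch 2.2.2 (add T p1):
            ○ open, literals {p1=1, p3=1, p4=1}.
1 branch closed, 4 open.
Each open branch fixes some atoms; the unmentioned ones are free. Counting distinct full assignments: branch {p1=0, p2=1, p3=1} (p4) contributes 2 new; branch {p1=0, p3=1, p4=0} (p2) contributes 1 new; branch {p1=1, p3=1, p4=1} (p2) contributes 2 new; branch {p1=1, p3=1, p4=1} (p2) contributes 0 new. Total: 5.

5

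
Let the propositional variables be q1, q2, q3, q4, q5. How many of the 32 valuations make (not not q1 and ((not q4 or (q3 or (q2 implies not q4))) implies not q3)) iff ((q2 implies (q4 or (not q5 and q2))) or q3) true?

Initial set: {((not not q1 and ((not q4 or (q3 or (q2 implies not q4))) implies not q3)) iff ((q2 implies (q4 or (not q5 and q2))) or q3))}.
((not not q1 and ((not q4 or (q3 or (q2 implies not q4))) implies not q3)) iff ((q2 implies (q4 or (not q5 and q2))) or q3)): β-rule — branch into (not not q1 and ((not q4 or (q3 or (q2 implies not q4))) implies not q3)), ((q2 implies (q4 or (not q5 and q2))) or q3)  //  not (not not q1 and ((not q4 or (q3 or (q2 implies not q4))) implies not q3)), not ((q2 implies (q4 or (not q5 and q2))) or q3).
  branch 1 (add (not not q1 and ((not q4 or (q3 or (q2 implies not q4))) implies not q3)), ((q2 implies (q4 or (not q5 and q2))) or q3)):
    (not not q1 and ((not q4 or (q3 or (q2 implies not q4))) implies not q3)): α-rule — add not not q1, ((not q4 or (q3 or (q2 implies not q4))) implies not q3).
    not not q1: drop double negation, giving q1.
    ((q2 implies (q4 or (not q5 and q2))) or q3): β-rule — branch into (q2 implies (q4 or (not q5 and q2)))  //  q3.
      branch 1.1 (add (q2 implies (q4 or (not q5 and q2)))):
        ((not q4 or (q3 or (q2 implies not q4))) implies not q3): β-rule — branch into not (not q4 or (q3 or (q2 implies not q4)))  //  not q3.
          branch 1.1.1 (add not (not q4 or (q3 or (q2 implies not q4)))):
            not (not q4 or (q3 or (q2 implies not q4))): α-rule — add not not q4, not (q3 or (q2 implies not q4)).
            not (q3 or (q2 implies not q4)): α-rule — add not q3, not (q2 implies not q4).
            not (q2 implies not q4): α-rule — add q2, not not q4.
            (q2 implies (q4 or (not q5 and q2))): β-rule — branch into not q2  //  (q4 or (not q5 and q2)).
              branch 1.1.1.1 (add not q2):
                × closes — contains both q2 and not q2.
              branch 1.1.1.2 (add (q4 or (not q5 and q2))):
                (q4 or (not q5 and q2)): β-rule — branch into q4  //  (not q5 and q2).
                  branch 1.1.1.2.1 (add q4):
                    ○ open, literals {q1=T, q2=T, q3=F, q4=T}.
                  branch 1.1.1.2.2 (add (not q5 and q2)):
                    (not q5 and q2): α-rule — add not q5, q2.
                    ○ open, literals {q1=T, q2=T, q3=F, q4=T, q5=F}.
          branch 1.1.2 (add not q3):
            (q2 implies (q4 or (not q5 and q2))): β-rule — branch into not q2  //  (q4 or (not q5 and q2)).
              branch 1.1.2.1 (add not q2):
                ○ open, literals {q1=T, q2=F, q3=F}.
              branch 1.1.2.2 (add (q4 or (not q5 and q2))):
                (q4 or (not q5 and q2)): β-rule — branch into q4  //  (not q5 and q2).
                  branch 1.1.2.2.1 (add q4):
                    ○ open, literals {q1=T, q3=F, q4=T}.
                  branch 1.1.2.2.2 (add (not q5 and q2)):
                    (not q5 and q2): α-rule — add not q5, q2.
                    ○ open, literals {q1=T, q2=T, q3=F, q5=F}.
      branch 1.2 (add q3):
        ((not q4 or (q3 or (q2 implies not q4))) implies not q3): β-rule — branch into not (not q4 or (q3 or (q2 implies not q4)))  //  not q3.
          branch 1.2.1 (add not (not q4 or (q3 or (q2 implies not q4)))):
            not (not q4 or (q3 or (q2 implies not q4))): α-rule — add not not q4, not (q3 or (q2 implies not q4)).
            not (q3 or (q2 implies not q4)): α-rule — add not q3, not (q2 implies not q4).
            × closes — contains both q3 and not q3.
          branch 1.2.2 (add not q3):
            × closes — contains both q3 and not q3.
  branch 2 (add not (not not q1 and ((not q4 or (q3 or (q2 implies not q4))) implies not q3)), not ((q2 implies (q4 or (not q5 and q2))) or q3)):
    not ((q2 implies (q4 or (not q5 and q2))) or q3): α-rule — add not (q2 implies (q4 or (not q5 and q2))), not q3.
    not (q2 implies (q4 or (not q5 and q2))): α-rule — add q2, not (q4 or (not q5 and q2)).
    not (q4 or (not q5 and q2)): α-rule — add not q4, not (not q5 and q2).
    not (not not q1 and ((not q4 or (q3 or (q2 implies not q4))) implies not q3)): β-rule — branch into not not not q1  //  not ((not q4 or (q3 or (q2 implies not q4))) implies not q3).
      branch 2.1 (add not not not q1):
        not not not q1: drop double negation, giving not q1.
        not (not q5 and q2): β-rule — branch into not not q5  //  not q2.
          branch 2.1.1 (add not not q5):
            ○ open, literals {q1=F, q2=T, q3=F, q4=F, q5=T}.
          branch 2.1.2 (add not q2):
            × closes — contains both q2 and not q2.
      branch 2.2 (add not ((not q4 or (q3 or (q2 implies not q4))) implies not q3)):
        not ((not q4 or (q3 or (q2 implies not q4))) implies not q3): α-rule — add (not q4 or (q3 or (q2 implies not q4))), not not q3.
        × closes — contains both q3 and not q3.
5 branches closed, 6 open.
Each open branch fixes some atoms; the unmentioned ones are free. Counting distinct full assignments: branch {q1=T, q2=T, q3=F, q4=T} (q5) contributes 2 new; branch {q1=T, q2=T, q3=F, q4=T, q5=F} (none free) contributes 0 new; branch {q1=T, q2=F, q3=F} (q4, q5) contributes 4 new; branch {q1=T, q3=F, q4=T} (q2, q5) contributes 0 new; branch {q1=T, q2=T, q3=F, q5=F} (q4) contributes 1 new; branch {q1=F, q2=T, q3=F, q4=F, q5=T} (none free) contributes 1 new. Total: 8.

8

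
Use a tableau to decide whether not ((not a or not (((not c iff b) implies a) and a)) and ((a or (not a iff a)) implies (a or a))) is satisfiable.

Satisfiable

Initial set: {not ((not a or not (((not c iff b) implies a) and a)) and ((a or (not a iff a)) implies (a or a)))}.
not ((not a or not (((not c iff b) implies a) and a)) and ((a or (not a iff a)) implies (a or a))): β-rule — branch into not (not a or not (((not c iff b) implies a) and a))  //  not ((a or (not a iff a)) implies (a or a)).
  branch 1 (add not (not a or not (((not c iff b) implies a) and a))):
    not (not a or not (((not c iff b) implies a) and a)): α-rule — add not not a, not not (((not c iff b) implies a) and a).
    not not (((not c iff b) implies a) and a): α-rule — add ((not c iff b) implies a), a.
    ((not c iff b) implies a): β-rule — branch into not (not c iff b)  //  a.
      branch 1.1 (add not (not c iff b)):
        not (not c iff b): β-rule — branch into not c, not b  //  not not c, b.
          branch 1.1.1 (add not c, not b):
            ○ open, literals {a=T, b=F, c=F}.
          branch 1.1.2 (add not not c, b):
            ○ open, literals {a=T, b=T, c=T}.
      branch 1.2 (add a):
        ○ open, literals {a=T}.
  branch 2 (add not ((a or (not a iff a)) implies (a or a))):
    not ((a or (not a iff a)) implies (a or a)): α-rule — add (a or (not a iff a)), not (a or a).
    not (a or a): α-rule — add not a, not a.
    (a or (not a iff a)): β-rule — branch into a  //  (not a iff a).
      branch 2.1 (add a):
        × closes — contains both a and not a.
      branch 2.2 (add (not a iff a)):
        (not a iff a): β-rule — branch into not a, a  //  not not a, not a.
          branch 2.2.1 (add not a, a):
            × closes — contains both a and not a.
          branch 2.2.2 (add not not a, not a):
            × closes — contains both a and not a.
3 branches closed, 3 open.
An open branch gives a satisfying assignment: a=T, b=F, c=F.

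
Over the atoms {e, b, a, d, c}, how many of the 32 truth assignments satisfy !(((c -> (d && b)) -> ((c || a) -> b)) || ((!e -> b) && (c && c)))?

4

Initial set: {T !(((c -> (d && b)) -> ((c || a) -> b)) || ((!e -> b) && (c && c)))}.
T !(((c -> (d && b)) -> ((c || a) -> b)) || ((!e -> b) && (c && c))): α-rule — add F ((c -> (d && b)) -> ((c || a) -> b)), F ((!e -> b) && (c && c)).
F ((c -> (d && b)) -> ((c || a) -> b)): α-rule — add T (c -> (d && b)), F ((c || a) -> b).
F ((c || a) -> b): α-rule — add T (c || a), F b.
F ((!e -> b) && (c && c)): β-rule — branch into F (!e -> b)  //  F (c && c).
  branch 1 (add F (!e -> b)):
    F (!e -> b): α-rule — add T !e, F b.
    T (c -> (d && b)): β-rule — branch into F c  //  T (d && b).
      branch 1.1 (add F c):
        T (c || a): β-rule — branch into T c  //  T a.
          branch 1.1.1 (add T c):
            × closes — contains both c and !c.
          branch 1.1.2 (add T a):
            ○ open, literals {a=T, b=F, c=F, e=F}.
      branch 1.2 (add T (d && b)):
        T (d && b): α-rule — add T d, T b.
        × closes — contains both b and !b.
  branch 2 (add F (c && c)):
    T (c -> (d && b)): β-rule — branch into F c  //  T (d && b).
      branch 2.1 (add F c):
        T (c || a): β-rule — branch into T c  //  T a.
          branch 2.1.1 (add T c):
            × closes — contains both c and !c.
          branch 2.1.2 (add T a):
            F (c && c): β-rule — branch into F c  //  F c.
              branch 2.1.2.1 (add F c):
                ○ open, literals {a=T, b=F, c=F}.
              branch 2.1.2.2 (add F c):
                ○ open, literals {a=T, b=F, c=F}.
      branch 2.2 (add T (d && b)):
        T (d && b): α-rule — add T d, T b.
        × closes — contains both b and !b.
4 branches closed, 3 open.
Each open branch fixes some atoms; the unmentioned ones are free. Counting distinct full assignments: branch {a=T, b=F, c=F, e=F} (d) contributes 2 new; branch {a=T, b=F, c=F} (e, d) contributes 2 new; branch {a=T, b=F, c=F} (e, d) contributes 0 new. Total: 4.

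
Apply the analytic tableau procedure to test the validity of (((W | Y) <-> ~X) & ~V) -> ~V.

Assume the negation and expand:
Initial set: {~((((W | Y) <-> ~X) & ~V) -> ~V)}.
~((((W | Y) <-> ~X) & ~V) -> ~V): α-rule — add (((W | Y) <-> ~X) & ~V), ~~V.
(((W | Y) <-> ~X) & ~V): α-rule — add ((W | Y) <-> ~X), ~V.
× closes — contains both V and ~V.
All 1 branch closes.
Every branch closed, so the negation is unsatisfiable and the formula is valid.

Valid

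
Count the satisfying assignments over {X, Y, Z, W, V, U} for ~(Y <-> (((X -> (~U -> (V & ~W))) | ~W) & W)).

Initial set: {T ~(Y <-> (((X -> (~U -> (V & ~W))) | ~W) & W))}.
T ~(Y <-> (((X -> (~U -> (V & ~W))) | ~W) & W)): β-rule — branch into T Y, F (((X -> (~U -> (V & ~W))) | ~W) & W)  //  F Y, T (((X -> (~U -> (V & ~W))) | ~W) & W).
  branch 1 (add T Y, F (((X -> (~U -> (V & ~W))) | ~W) & W)):
    F (((X -> (~U -> (V & ~W))) | ~W) & W): β-rule — branch into F ((X -> (~U -> (V & ~W))) | ~W)  //  F W.
      branch 1.1 (add F ((X -> (~U -> (V & ~W))) | ~W)):
        F ((X -> (~U -> (V & ~W))) | ~W): α-rule — add F (X -> (~U -> (V & ~W))), F ~W.
        F (X -> (~U -> (V & ~W))): α-rule — add T X, F (~U -> (V & ~W)).
        F (~U -> (V & ~W)): α-rule — add T ~U, F (V & ~W).
        F (V & ~W): β-rule — branch into F V  //  F ~W.
          branch 1.1.1 (add F V):
            ○ open, literals {U=F, V=F, W=T, X=T, Y=T}.
          branch 1.1.2 (add F ~W):
            ○ open, literals {U=F, W=T, X=T, Y=T}.
      branch 1.2 (add F W):
        ○ open, literals {W=F, Y=T}.
  branch 2 (add F Y, T (((X -> (~U -> (V & ~W))) | ~W) & W)):
    T (((X -> (~U -> (V & ~W))) | ~W) & W): α-rule — add T ((X -> (~U -> (V & ~W))) | ~W), T W.
    T ((X -> (~U -> (V & ~W))) | ~W): β-rule — branch into T (X -> (~U -> (V & ~W)))  //  T ~W.
      branch 2.1 (add T (X -> (~U -> (V & ~W)))):
        T (X -> (~U -> (V & ~W))): β-rule — branch into F X  //  T (~U -> (V & ~W)).
          branch 2.1.1 (add F X):
            ○ open, literals {W=T, X=F, Y=F}.
          branch 2.1.2 (add T (~U -> (V & ~W))):
            T (~U -> (V & ~W)): β-rule — branch into F ~U  //  T (V & ~W).
              branch 2.1.2.1 (add F ~U):
                ○ open, literals {U=T, W=T, Y=F}.
              branch 2.1.2.2 (add T (V & ~W)):
                T (V & ~W): α-rule — add T V, T ~W.
                × closes — contains both W and ~W.
      branch 2.2 (add T ~W):
        × closes — contains both W and ~W.
2 branches closed, 5 open.
Each open branch fixes some atoms; the unmentioned ones are free. Counting distinct full assignments: branch {U=F, V=F, W=T, X=T, Y=T} (Z) contributes 2 new; branch {U=F, W=T, X=T, Y=T} (Z, V) contributes 2 new; branch {W=F, Y=T} (X, Z, V, U) contributes 16 new; branch {W=T, X=F, Y=F} (Z, V, U) contributes 8 new; branch {U=T, W=T, Y=F} (X, Z, V) contributes 4 new. Total: 32.

32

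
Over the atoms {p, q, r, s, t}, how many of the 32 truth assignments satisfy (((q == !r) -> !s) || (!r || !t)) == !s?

18

Initial set: {((((q == !r) -> !s) || (!r || !t)) == !s)}.
((((q == !r) -> !s) || (!r || !t)) == !s): β-rule — branch into (((q == !r) -> !s) || (!r || !t)), !s  //  !(((q == !r) -> !s) || (!r || !t)), !!s.
  branch 1 (add (((q == !r) -> !s) || (!r || !t)), !s):
    (((q == !r) -> !s) || (!r || !t)): β-rule — branch into ((q == !r) -> !s)  //  (!r || !t).
      branch 1.1 (add ((q == !r) -> !s)):
        ((q == !r) -> !s): β-rule — branch into !(q == !r)  //  !s.
          branch 1.1.1 (add !(q == !r)):
            !(q == !r): β-rule — branch into q, !!r  //  !q, !r.
              branch 1.1.1.1 (add q, !!r):
                ○ open, literals {q=T, r=T, s=F}.
              branch 1.1.1.2 (add !q, !r):
                ○ open, literals {q=F, r=F, s=F}.
          branch 1.1.2 (add !s):
            ○ open, literals {s=F}.
      branch 1.2 (add (!r || !t)):
        (!r || !t): β-rule — branch into !r  //  !t.
          branch 1.2.1 (add !r):
            ○ open, literals {r=F, s=F}.
          branch 1.2.2 (add !t):
            ○ open, literals {s=F, t=F}.
  branch 2 (add !(((q == !r) -> !s) || (!r || !t)), !!s):
    !(((q == !r) -> !s) || (!r || !t)): α-rule — add !((q == !r) -> !s), !(!r || !t).
    !((q == !r) -> !s): α-rule — add (q == !r), !!s.
    !(!r || !t): α-rule — add !!r, !!t.
    (q == !r): β-rule — branch into q, !r  //  !q, !!r.
      branch 2.1 (add q, !r):
        × closes — contains both r and !r.
      branch 2.2 (add !q, !!r):
        ○ open, literals {q=F, r=T, s=T, t=T}.
1 branch closed, 6 open.
Each open branch fixes some atoms; the unmentioned ones are free. Counting distinct full assignments: branch {q=T, r=T, s=F} (p, t) contributes 4 new; branch {q=F, r=F, s=F} (p, t) contributes 4 new; branch {s=F} (p, q, r, t) contributes 8 new; branch {r=F, s=F} (p, q, t) contributes 0 new; branch {s=F, t=F} (p, q, r) contributes 0 new; branch {q=F, r=T, s=T, t=T} (p) contributes 2 new. Total: 18.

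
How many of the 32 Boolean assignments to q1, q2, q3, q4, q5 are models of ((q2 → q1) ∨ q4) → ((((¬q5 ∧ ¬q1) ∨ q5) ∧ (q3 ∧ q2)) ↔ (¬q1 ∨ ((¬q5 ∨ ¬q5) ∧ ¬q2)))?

16

Initial set: {(((q2 → q1) ∨ q4) → ((((¬q5 ∧ ¬q1) ∨ q5) ∧ (q3 ∧ q2)) ↔ (¬q1 ∨ ((¬q5 ∨ ¬q5) ∧ ¬q2))))}.
(((q2 → q1) ∨ q4) → ((((¬q5 ∧ ¬q1) ∨ q5) ∧ (q3 ∧ q2)) ↔ (¬q1 ∨ ((¬q5 ∨ ¬q5) ∧ ¬q2)))): β-rule — branch into ¬((q2 → q1) ∨ q4)  //  ((((¬q5 ∧ ¬q1) ∨ q5) ∧ (q3 ∧ q2)) ↔ (¬q1 ∨ ((¬q5 ∨ ¬q5) ∧ ¬q2))).
  branch 1 (add ¬((q2 → q1) ∨ q4)):
    ¬((q2 → q1) ∨ q4): α-rule — add ¬(q2 → q1), ¬q4.
    ¬(q2 → q1): α-rule — add q2, ¬q1.
    ○ open, literals {q1=0, q2=1, q4=0}.
  branch 2 (add ((((¬q5 ∧ ¬q1) ∨ q5) ∧ (q3 ∧ q2)) ↔ (¬q1 ∨ ((¬q5 ∨ ¬q5) ∧ ¬q2)))):
    ((((¬q5 ∧ ¬q1) ∨ q5) ∧ (q3 ∧ q2)) ↔ (¬q1 ∨ ((¬q5 ∨ ¬q5) ∧ ¬q2))): β-rule — branch into (((¬q5 ∧ ¬q1) ∨ q5) ∧ (q3 ∧ q2)), (¬q1 ∨ ((¬q5 ∨ ¬q5) ∧ ¬q2))  //  ¬(((¬q5 ∧ ¬q1) ∨ q5) ∧ (q3 ∧ q2)), ¬(¬q1 ∨ ((¬q5 ∨ ¬q5) ∧ ¬q2)).
      branch 2.1 (add (((¬q5 ∧ ¬q1) ∨ q5) ∧ (q3 ∧ q2)), (¬q1 ∨ ((¬q5 ∨ ¬q5) ∧ ¬q2))):
        (((¬q5 ∧ ¬q1) ∨ q5) ∧ (q3 ∧ q2)): α-rule — add ((¬q5 ∧ ¬q1) ∨ q5), (q3 ∧ q2).
        (q3 ∧ q2): α-rule — add q3, q2.
        (¬q1 ∨ ((¬q5 ∨ ¬q5) ∧ ¬q2)): β-rule — branch into ¬q1  //  ((¬q5 ∨ ¬q5) ∧ ¬q2).
          branch 2.1.1 (add ¬q1):
            ((¬q5 ∧ ¬q1) ∨ q5): β-rule — branch into (¬q5 ∧ ¬q1)  //  q5.
              branch 2.1.1.1 (add (¬q5 ∧ ¬q1)):
                (¬q5 ∧ ¬q1): α-rule — add ¬q5, ¬q1.
                ○ open, literals {q1=0, q2=1, q3=1, q5=0}.
              branch 2.1.1.2 (add q5):
                ○ open, literals {q1=0, q2=1, q3=1, q5=1}.
          branch 2.1.2 (add ((¬q5 ∨ ¬q5) ∧ ¬q2)):
            ((¬q5 ∨ ¬q5) ∧ ¬q2): α-rule — add (¬q5 ∨ ¬q5), ¬q2.
            × closes — contains both q2 and ¬q2.
      branch 2.2 (add ¬(((¬q5 ∧ ¬q1) ∨ q5) ∧ (q3 ∧ q2)), ¬(¬q1 ∨ ((¬q5 ∨ ¬q5) ∧ ¬q2))):
        ¬(¬q1 ∨ ((¬q5 ∨ ¬q5) ∧ ¬q2)): α-rule — add ¬¬q1, ¬((¬q5 ∨ ¬q5) ∧ ¬q2).
        ¬(((¬q5 ∧ ¬q1) ∨ q5) ∧ (q3 ∧ q2)): β-rule — branch into ¬((¬q5 ∧ ¬q1) ∨ q5)  //  ¬(q3 ∧ q2).
          branch 2.2.1 (add ¬((¬q5 ∧ ¬q1) ∨ q5)):
            ¬((¬q5 ∧ ¬q1) ∨ q5): α-rule — add ¬(¬q5 ∧ ¬q1), ¬q5.
            ¬((¬q5 ∨ ¬q5) ∧ ¬q2): β-rule — branch into ¬(¬q5 ∨ ¬q5)  //  ¬¬q2.
              branch 2.2.1.1 (add ¬(¬q5 ∨ ¬q5)):
                ¬(¬q5 ∨ ¬q5): α-rule — add ¬¬q5, ¬¬q5.
                × closes — contains both q5 and ¬q5.
              branch 2.2.1.2 (add ¬¬q2):
                ¬(¬q5 ∧ ¬q1): β-rule — branch into ¬¬q5  //  ¬¬q1.
                  branch 2.2.1.2.1 (add ¬¬q5):
                    × closes — contains both q5 and ¬q5.
                  branch 2.2.1.2.2 (add ¬¬q1):
                    ○ open, literals {q1=1, q2=1, q5=0}.
          branch 2.2.2 (add ¬(q3 ∧ q2)):
            ¬((¬q5 ∨ ¬q5) ∧ ¬q2): β-rule — branch into ¬(¬q5 ∨ ¬q5)  //  ¬¬q2.
              branch 2.2.2.1 (add ¬(¬q5 ∨ ¬q5)):
                ¬(¬q5 ∨ ¬q5): α-rule — add ¬¬q5, ¬¬q5.
                ¬(q3 ∧ q2): β-rule — branch into ¬q3  //  ¬q2.
                  branch 2.2.2.1.1 (add ¬q3):
                    ○ open, literals {q1=1, q3=0, q5=1}.
                  branch 2.2.2.1.2 (add ¬q2):
                    ○ open, literals {q1=1, q2=0, q5=1}.
              branch 2.2.2.2 (add ¬¬q2):
                ¬(q3 ∧ q2): β-rule — branch into ¬q3  //  ¬q2.
                  branch 2.2.2.2.1 (add ¬q3):
                    ○ open, literals {q1=1, q2=1, q3=0}.
                  branch 2.2.2.2.2 (add ¬q2):
                    × closes — contains both q2 and ¬q2.
4 branches closed, 7 open.
Each open branch fixes some atoms; the unmentioned ones are free. Counting distinct full assignments: branch {q1=0, q2=1, q4=0} (q3, q5) contributes 4 new; branch {q1=0, q2=1, q3=1, q5=0} (q4) contributes 1 new; branch {q1=0, q2=1, q3=1, q5=1} (q4) contributes 1 new; branch {q1=1, q2=1, q5=0} (q3, q4) contributes 4 new; branch {q1=1, q3=0, q5=1} (q2, q4) contributes 4 new; branch {q1=1, q2=0, q5=1} (q3, q4) contributes 2 new; branch {q1=1, q2=1, q3=0} (q4, q5) contributes 0 new. Total: 16.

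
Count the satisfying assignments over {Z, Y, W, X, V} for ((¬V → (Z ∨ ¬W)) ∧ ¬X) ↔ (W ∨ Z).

14

Initial set: {(((¬V → (Z ∨ ¬W)) ∧ ¬X) ↔ (W ∨ Z))}.
(((¬V → (Z ∨ ¬W)) ∧ ¬X) ↔ (W ∨ Z)): β-rule — branch into ((¬V → (Z ∨ ¬W)) ∧ ¬X), (W ∨ Z)  //  ¬((¬V → (Z ∨ ¬W)) ∧ ¬X), ¬(W ∨ Z).
  branch 1 (add ((¬V → (Z ∨ ¬W)) ∧ ¬X), (W ∨ Z)):
    ((¬V → (Z ∨ ¬W)) ∧ ¬X): α-rule — add (¬V → (Z ∨ ¬W)), ¬X.
    (W ∨ Z): β-rule — branch into W  //  Z.
      branch 1.1 (add W):
        (¬V → (Z ∨ ¬W)): β-rule — branch into ¬¬V  //  (Z ∨ ¬W).
          branch 1.1.1 (add ¬¬V):
            ○ open, literals {V=true, W=true, X=false}.
          branch 1.1.2 (add (Z ∨ ¬W)):
            (Z ∨ ¬W): β-rule — branch into Z  //  ¬W.
              branch 1.1.2.1 (add Z):
                ○ open, literals {W=true, X=false, Z=true}.
              branch 1.1.2.2 (add ¬W):
                × closes — contains both W and ¬W.
      branch 1.2 (add Z):
        (¬V → (Z ∨ ¬W)): β-rule — branch into ¬¬V  //  (Z ∨ ¬W).
          branch 1.2.1 (add ¬¬V):
            ○ open, literals {V=true, X=false, Z=true}.
          branch 1.2.2 (add (Z ∨ ¬W)):
            (Z ∨ ¬W): β-rule — branch into Z  //  ¬W.
              branch 1.2.2.1 (add Z):
                ○ open, literals {X=false, Z=true}.
              branch 1.2.2.2 (add ¬W):
                ○ open, literals {W=false, X=false, Z=true}.
  branch 2 (add ¬((¬V → (Z ∨ ¬W)) ∧ ¬X), ¬(W ∨ Z)):
    ¬(W ∨ Z): α-rule — add ¬W, ¬Z.
    ¬((¬V → (Z ∨ ¬W)) ∧ ¬X): β-rule — branch into ¬(¬V → (Z ∨ ¬W))  //  ¬¬X.
      branch 2.1 (add ¬(¬V → (Z ∨ ¬W))):
        ¬(¬V → (Z ∨ ¬W)): α-rule — add ¬V, ¬(Z ∨ ¬W).
        ¬(Z ∨ ¬W): α-rule — add ¬Z, ¬¬W.
        × closes — contains both W and ¬W.
      branch 2.2 (add ¬¬X):
        ○ open, literals {W=false, X=true, Z=false}.
2 branches closed, 6 open.
Each open branch fixes some atoms; the unmentioned ones are free. Counting distinct full assignments: branch {V=true, W=true, X=false} (Z, Y) contributes 4 new; branch {W=true, X=false, Z=true} (Y, V) contributes 2 new; branch {V=true, X=false, Z=true} (Y, W) contributes 2 new; branch {X=false, Z=true} (Y, W, V) contributes 2 new; branch {W=false, X=false, Z=true} (Y, V) contributes 0 new; branch {W=false, X=true, Z=false} (Y, V) contributes 4 new. Total: 14.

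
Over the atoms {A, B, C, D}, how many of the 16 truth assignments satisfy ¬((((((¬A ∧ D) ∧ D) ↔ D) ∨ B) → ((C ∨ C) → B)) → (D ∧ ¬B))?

10

Initial set: {¬((((((¬A ∧ D) ∧ D) ↔ D) ∨ B) → ((C ∨ C) → B)) → (D ∧ ¬B))}.
¬((((((¬A ∧ D) ∧ D) ↔ D) ∨ B) → ((C ∨ C) → B)) → (D ∧ ¬B)): α-rule — add (((((¬A ∧ D) ∧ D) ↔ D) ∨ B) → ((C ∨ C) → B)), ¬(D ∧ ¬B).
(((((¬A ∧ D) ∧ D) ↔ D) ∨ B) → ((C ∨ C) → B)): β-rule — branch into ¬((((¬A ∧ D) ∧ D) ↔ D) ∨ B)  //  ((C ∨ C) → B).
  branch 1 (add ¬((((¬A ∧ D) ∧ D) ↔ D) ∨ B)):
    ¬((((¬A ∧ D) ∧ D) ↔ D) ∨ B): α-rule — add ¬(((¬A ∧ D) ∧ D) ↔ D), ¬B.
    ¬(D ∧ ¬B): β-rule — branch into ¬D  //  ¬¬B.
      branch 1.1 (add ¬D):
        ¬(((¬A ∧ D) ∧ D) ↔ D): β-rule — branch into ((¬A ∧ D) ∧ D), ¬D  //  ¬((¬A ∧ D) ∧ D), D.
          branch 1.1.1 (add ((¬A ∧ D) ∧ D), ¬D):
            ((¬A ∧ D) ∧ D): α-rule — add (¬A ∧ D), D.
            × closes — contains both D and ¬D.
          branch 1.1.2 (add ¬((¬A ∧ D) ∧ D), D):
            × closes — contains both D and ¬D.
      branch 1.2 (add ¬¬B):
        × closes — contains both B and ¬B.
  branch 2 (add ((C ∨ C) → B)):
    ¬(D ∧ ¬B): β-rule — branch into ¬D  //  ¬¬B.
      branch 2.1 (add ¬D):
        ((C ∨ C) → B): β-rule — branch into ¬(C ∨ C)  //  B.
          branch 2.1.1 (add ¬(C ∨ C)):
            ¬(C ∨ C): α-rule — add ¬C, ¬C.
            ○ open, literals {C=F, D=F}.
          branch 2.1.2 (add B):
            ○ open, literals {B=T, D=F}.
      branch 2.2 (add ¬¬B):
        ((C ∨ C) → B): β-rule — branch into ¬(C ∨ C)  //  B.
          branch 2.2.1 (add ¬(C ∨ C)):
            ¬(C ∨ C): α-rule — add ¬C, ¬C.
            ○ open, literals {B=T, C=F}.
          branch 2.2.2 (add B):
            ○ open, literals {B=T}.
3 branches closed, 4 open.
Each open branch fixes some atoms; the unmentioned ones are free. Counting distinct full assignments: branch {C=F, D=F} (A, B) contributes 4 new; branch {B=T, D=F} (A, C) contributes 2 new; branch {B=T, C=F} (A, D) contributes 2 new; branch {B=T} (A, C, D) contributes 2 new. Total: 10.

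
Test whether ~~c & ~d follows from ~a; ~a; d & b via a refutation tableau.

No

Initial set: {~a; ~a; (d & b); ~(~~c & ~d)}.
(d & b): α-rule — add d, b.
~(~~c & ~d): β-rule — branch into ~~~c  //  ~~d.
  branch 1 (add ~~~c):
    ~~~c: drop double negation, giving ~c.
    ○ open, literals {a=0, b=1, c=0, d=1}.
  branch 2 (add ~~d):
    ○ open, literals {a=0, b=1, d=1}.
0 branches closed, 2 open.
An open branch gives a countermodel: a=0, b=1, c=0, d=1 (unmentioned atoms arbitrary); the premises hold there but the conclusion fails.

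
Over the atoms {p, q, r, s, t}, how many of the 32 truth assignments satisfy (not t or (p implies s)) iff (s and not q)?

12

Initial set: {((not t or (p implies s)) iff (s and not q))}.
((not t or (p implies s)) iff (s and not q)): β-rule — branch into (not t or (p implies s)), (s and not q)  //  not (not t or (p implies s)), not (s and not q).
  branch 1 (add (not t or (p implies s)), (s and not q)):
    (s and not q): α-rule — add s, not q.
    (not t or (p implies s)): β-rule — branch into not t  //  (p implies s).
      branch 1.1 (add not t):
        ○ open, literals {q=false, s=true, t=false}.
      branch 1.2 (add (p implies s)):
        (p implies s): β-rule — branch into not p  //  s.
          branch 1.2.1 (add not p):
            ○ open, literals {p=false, q=false, s=true}.
          branch 1.2.2 (add s):
            ○ open, literals {q=false, s=true}.
  branch 2 (add not (not t or (p implies s)), not (s and not q)):
    not (not t or (p implies s)): α-rule — add not not t, not (p implies s).
    not (p implies s): α-rule — add p, not s.
    not (s and not q): β-rule — branch into not s  //  not not q.
      branch 2.1 (add not s):
        ○ open, literals {p=true, s=false, t=true}.
      branch 2.2 (add not not q):
        ○ open, literals {p=true, q=true, s=false, t=true}.
0 branches closed, 5 open.
Each open branch fixes some atoms; the unmentioned ones are free. Counting distinct full assignments: branch {q=false, s=true, t=false} (p, r) contributes 4 new; branch {p=false, q=false, s=true} (r, t) contributes 2 new; branch {q=false, s=true} (p, r, t) contributes 2 new; branch {p=true, s=false, t=true} (q, r) contributes 4 new; branch {p=true, q=true, s=false, t=true} (r) contributes 0 new. Total: 12.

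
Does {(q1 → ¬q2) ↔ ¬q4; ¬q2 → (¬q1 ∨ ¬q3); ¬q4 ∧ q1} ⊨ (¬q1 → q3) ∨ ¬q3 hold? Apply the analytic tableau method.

Initial set: {((q1 → ¬q2) ↔ ¬q4); (¬q2 → (¬q1 ∨ ¬q3)); (¬q4 ∧ q1); ¬((¬q1 → q3) ∨ ¬q3)}.
(¬q4 ∧ q1): α-rule — add ¬q4, q1.
¬((¬q1 → q3) ∨ ¬q3): α-rule — add ¬(¬q1 → q3), ¬¬q3.
¬(¬q1 → q3): α-rule — add ¬q1, ¬q3.
× closes — contains both q1 and ¬q1.
All 1 branch closes.
Every branch closed, so the premises entail the conclusion.

Yes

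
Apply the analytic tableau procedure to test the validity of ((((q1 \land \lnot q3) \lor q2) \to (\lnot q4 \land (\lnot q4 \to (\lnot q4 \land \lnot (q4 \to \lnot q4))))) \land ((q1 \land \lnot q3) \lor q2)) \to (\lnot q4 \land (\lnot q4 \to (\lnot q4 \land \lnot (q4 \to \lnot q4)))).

Assume the negation and expand:
Initial set: {\lnot (((((q1 \land \lnot q3) \lor q2) \to (\lnot q4 \land (\lnot q4 \to (\lnot q4 \land \lnot (q4 \to \lnot q4))))) \land ((q1 \land \lnot q3) \lor q2)) \to (\lnot q4 \land (\lnot q4 \to (\lnot q4 \land \lnot (q4 \to \lnot q4)))))}.
\lnot (((((q1 \land \lnot q3) \lor q2) \to (\lnot q4 \land (\lnot q4 \to (\lnot q4 \land \lnot (q4 \to \lnot q4))))) \land ((q1 \land \lnot q3) \lor q2)) \to (\lnot q4 \land (\lnot q4 \to (\lnot q4 \land \lnot (q4 \to \lnot q4))))): α-rule — add ((((q1 \land \lnot q3) \lor q2) \to (\lnot q4 \land (\lnot q4 \to (\lnot q4 \land \lnot (q4 \to \lnot q4))))) \land ((q1 \land \lnot q3) \lor q2)), \lnot (\lnot q4 \land (\lnot q4 \to (\lnot q4 \land \lnot (q4 \to \lnot q4)))).
((((q1 \land \lnot q3) \lor q2) \to (\lnot q4 \land (\lnot q4 \to (\lnot q4 \land \lnot (q4 \to \lnot q4))))) \land ((q1 \land \lnot q3) \lor q2)): α-rule — add (((q1 \land \lnot q3) \lor q2) \to (\lnot q4 \land (\lnot q4 \to (\lnot q4 \land \lnot (q4 \to \lnot q4))))), ((q1 \land \lnot q3) \lor q2).
\lnot (\lnot q4 \land (\lnot q4 \to (\lnot q4 \land \lnot (q4 \to \lnot q4)))): β-rule — branch into \lnot \lnot q4  //  \lnot (\lnot q4 \to (\lnot q4 \land \lnot (q4 \to \lnot q4))).
  branch 1 (add \lnot \lnot q4):
    (((q1 \land \lnot q3) \lor q2) \to (\lnot q4 \land (\lnot q4 \to (\lnot q4 \land \lnot (q4 \to \lnot q4))))): β-rule — branch into \lnot ((q1 \land \lnot q3) \lor q2)  //  (\lnot q4 \land (\lnot q4 \to (\lnot q4 \land \lnot (q4 \to \lnot q4)))).
      branch 1.1 (add \lnot ((q1 \land \lnot q3) \lor q2)):
        \lnot ((q1 \land \lnot q3) \lor q2): α-rule — add \lnot (q1 \land \lnot q3), \lnot q2.
        ((q1 \land \lnot q3) \lor q2): β-rule — branch into (q1 \land \lnot q3)  //  q2.
          branch 1.1.1 (add (q1 \land \lnot q3)):
            (q1 \land \lnot q3): α-rule — add q1, \lnot q3.
            \lnot (q1 \land \lnot q3): β-rule — branch into \lnot q1  //  \lnot \lnot q3.
              branch 1.1.1.1 (add \lnot q1):
                × closes — contains both q1 and \lnot q1.
              branch 1.1.1.2 (add \lnot \lnot q3):
                × closes — contains both q3 and \lnot q3.
          branch 1.1.2 (add q2):
            × closes — contains both q2 and \lnot q2.
      branch 1.2 (add (\lnot q4 \land (\lnot q4 \to (\lnot q4 \land \lnot (q4 \to \lnot q4))))):
        (\lnot q4 \land (\lnot q4 \to (\lnot q4 \land \lnot (q4 \to \lnot q4)))): α-rule — add \lnot q4, (\lnot q4 \to (\lnot q4 \land \lnot (q4 \to \lnot q4))).
        × closes — contains both q4 and \lnot q4.
  branch 2 (add \lnot (\lnot q4 \to (\lnot q4 \land \lnot (q4 \to \lnot q4)))):
    \lnot (\lnot q4 \to (\lnot q4 \land \lnot (q4 \to \lnot q4))): α-rule — add \lnot q4, \lnot (\lnot q4 \land \lnot (q4 \to \lnot q4)).
    (((q1 \land \lnot q3) \lor q2) \to (\lnot q4 \land (\lnot q4 \to (\lnot q4 \land \lnot (q4 \to \lnot q4))))): β-rule — branch into \lnot ((q1 \land \lnot q3) \lor q2)  //  (\lnot q4 \land (\lnot q4 \to (\lnot q4 \land \lnot (q4 \to \lnot q4)))).
      branch 2.1 (add \lnot ((q1 \land \lnot q3) \lor q2)):
        \lnot ((q1 \land \lnot q3) \lor q2): α-rule — add \lnot (q1 \land \lnot q3), \lnot q2.
        ((q1 \land \lnot q3) \lor q2): β-rule — branch into (q1 \land \lnot q3)  //  q2.
          branch 2.1.1 (add (q1 \land \lnot q3)):
            (q1 \land \lnot q3): α-rule — add q1, \lnot q3.
            \lnot (\lnot q4 \land \lnot (q4 \to \lnot q4)): β-rule — branch into \lnot \lnot q4  //  \lnot \lnot (q4 \to \lnot q4).
              branch 2.1.1.1 (add \lnot \lnot q4):
                × closes — contains both q4 and \lnot q4.
              branch 2.1.1.2 (add \lnot \lnot (q4 \to \lnot q4)):
                \lnot (q1 \land \lnot q3): β-rule — branch into \lnot q1  //  \lnot \lnot q3.
                  branch 2.1.1.2.1 (add \lnot q1):
                    × closes — contains both q1 and \lnot q1.
                  branch 2.1.1.2.2 (add \lnot \lnot q3):
                    × closes — contains both q3 and \lnot q3.
          branch 2.1.2 (add q2):
            × closes — contains both q2 and \lnot q2.
      branch 2.2 (add (\lnot q4 \land (\lnot q4 \to (\lnot q4 \land \lnot (q4 \to \lnot q4))))):
        (\lnot q4 \land (\lnot q4 \to (\lnot q4 \land \lnot (q4 \to \lnot q4)))): α-rule — add \lnot q4, (\lnot q4 \to (\lnot q4 \land \lnot (q4 \to \lnot q4))).
        ((q1 \land \lnot q3) \lor q2): β-rule — branch into (q1 \land \lnot q3)  //  q2.
          branch 2.2.1 (add (q1 \land \lnot q3)):
            (q1 \land \lnot q3): α-rule — add q1, \lnot q3.
            \lnot (\lnot q4 \land \lnot (q4 \to \lnot q4)): β-rule — branch into \lnot \lnot q4  //  \lnot \lnot (q4 \to \lnot q4).
              branch 2.2.1.1 (add \lnot \lnot q4):
                × closes — contains both q4 and \lnot q4.
              branch 2.2.1.2 (add \lnot \lnot (q4 \to \lnot q4)):
                (\lnot q4 \to (\lnot q4 \land \lnot (q4 \to \lnot q4))): β-rule — branch into \lnot \lnot q4  //  (\lnot q4 \land \lnot (q4 \to \lnot q4)).
                  branch 2.2.1.2.1 (add \lnot \lnot q4):
                    × closes — contains both q4 and \lnot q4.
                  branch 2.2.1.2.2 (add (\lnot q4 \land \lnot (q4 \to \lnot q4))):
                    (\lnot q4 \land \lnot (q4 \to \lnot q4)): α-rule — add \lnot q4, \lnot (q4 \to \lnot q4).
                    \lnot (q4 \to \lnot q4): α-rule — add q4, \lnot \lnot q4.
                    × closes — contains both q4 and \lnot q4.
          branch 2.2.2 (add q2):
            \lnot (\lnot q4 \land \lnot (q4 \to \lnot q4)): β-rule — branch into \lnot \lnot q4  //  \lnot \lnot (q4 \to \lnot q4).
              branch 2.2.2.1 (add \lnot \lnot q4):
                × closes — contains both q4 and \lnot q4.
              branch 2.2.2.2 (add \lnot \lnot (q4 \to \lnot q4)):
                (\lnot q4 \to (\lnot q4 \land \lnot (q4 \to \lnot q4))): β-rule — branch into \lnot \lnot q4  //  (\lnot q4 \land \lnot (q4 \to \lnot q4)).
                  branch 2.2.2.2.1 (add \lnot \lnot q4):
                    × closes — contains both q4 and \lnot q4.
                  branch 2.2.2.2.2 (add (\lnot q4 \land \lnot (q4 \to \lnot q4))):
                    (\lnot q4 \land \lnot (q4 \to \lnot q4)): α-rule — add \lnot q4, \lnot (q4 \to \lnot q4).
                    \lnot (q4 \to \lnot q4): α-rule — add q4, \lnot \lnot q4.
                    × closes — contains both q4 and \lnot q4.
All 14 branches close.
Every branch closed, so the negation is unsatisfiable and the formula is valid.

Valid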